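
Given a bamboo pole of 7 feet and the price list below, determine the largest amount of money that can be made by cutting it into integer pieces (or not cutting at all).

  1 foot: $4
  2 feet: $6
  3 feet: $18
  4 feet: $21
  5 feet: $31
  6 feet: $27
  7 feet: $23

40

Build v[k] bottom-up: v[k] = max over allowed piece i of (p[i] + v[k−i]).
v[1] = 4
v[2] = 8  (first piece 1, then v[1]=4)
v[3] = 18
v[4] = 22  (first piece 1, then v[3]=18)
v[5] = 31
v[6] = 36  (first piece 3, then v[3]=18)
v[7] = 40  (first piece 1, then v[6]=36)
One optimal cutting: 3 + 3 + 1 → $18 + $18 + $4 = $40.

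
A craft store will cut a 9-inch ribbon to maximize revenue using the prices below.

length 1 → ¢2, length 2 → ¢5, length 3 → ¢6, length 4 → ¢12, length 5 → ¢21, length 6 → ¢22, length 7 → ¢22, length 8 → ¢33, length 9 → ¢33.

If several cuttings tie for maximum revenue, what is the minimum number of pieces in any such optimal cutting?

2

Build r[k] bottom-up: r[k] = max over allowed piece i of (p[i] + r[k−i]).
r[1] = 2
r[2] = 5
r[3] = 7  (first piece 1, then r[2]=5)
r[4] = 12
r[5] = 21
r[6] = 23  (first piece 1, then r[5]=21)
r[7] = 26  (first piece 2, then r[5]=21)
r[8] = 33
r[9] = 35  (first piece 1, then r[8]=33)
Maximum revenue is ¢35.
Now minimize piece count subject to staying optimal: for each k, pieces[k] = 1 + min over i with p[i]+r[k−i]=r[k] of pieces[k−i].
pieces[6] = 2
pieces[7] = 2
pieces[8] = 1
pieces[9] = 2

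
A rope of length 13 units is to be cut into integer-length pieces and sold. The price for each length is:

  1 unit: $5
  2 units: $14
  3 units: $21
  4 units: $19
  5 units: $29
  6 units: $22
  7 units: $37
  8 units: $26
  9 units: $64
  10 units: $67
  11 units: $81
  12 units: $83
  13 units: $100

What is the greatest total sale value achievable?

Build best[k] bottom-up: best[k] = max over allowed piece i of (p[i] + best[k−i]).
best[1] = 5
best[2] = max(5+5, 14+0) = 14
best[3] = max(5+14, 14+5, 21+0) = 21
best[4] = max(5+21, 14+14, 21+5, 19+0) = 28
best[5] = max(5+28, 14+21, 21+14, 19+5, 29+0) = 35
best[6] = max(5+35, 14+28, 21+21, 19+14, 29+5, 22+0) = 42
best[7] = max(5+42, 14+35, 21+28, …, 22+5, 37+0) = 49
best[8] = max(5+49, 14+42, 21+35, …, 37+5, 26+0) = 56
best[9] = max(5+56, 14+49, 21+42, …, 26+5, 64+0) = 64
best[10] = max(5+64, 14+56, 21+49, …, 64+5, 67+0) = 70
best[11] = max(5+70, 14+64, 21+56, …, 67+5, 81+0) = 81
best[12] = max(5+81, 14+70, 21+64, …, 81+5, 83+0) = 86
best[13] = max(5+86, 14+81, 21+70, …, 83+5, 100+0) = 100
Best is to sell the whole 13-unit piece uncut for $100.

100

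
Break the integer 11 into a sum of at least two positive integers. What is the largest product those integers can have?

54

Define m[k] = max over 1≤i<k of i · max(k−i, m[k−i]); the inner max lets the remainder stay uncut if that's better.
m[2] = 1×max(1,0) = 1×1 = 1
m[3] = 1×max(2,1) = 1×2 = 2
m[4] = 2×max(2,1) = 2×2 = 4
m[5] = 2×max(3,2) = 2×3 = 6
m[6] = 3×max(3,2) = 3×3 = 9
m[7] = 2×max(5,6) = 2×6 = 12
m[8] = 2×max(6,9) = 2×9 = 18
m[9] = 3×max(6,9) = 3×9 = 27
m[10] = 2×max(8,18) = 2×18 = 36
m[11] = 2×max(9,27) = 2×27 = 54
One optimal split: 3 + 3 + 3 + 2; product 3×3×3×2 = 54.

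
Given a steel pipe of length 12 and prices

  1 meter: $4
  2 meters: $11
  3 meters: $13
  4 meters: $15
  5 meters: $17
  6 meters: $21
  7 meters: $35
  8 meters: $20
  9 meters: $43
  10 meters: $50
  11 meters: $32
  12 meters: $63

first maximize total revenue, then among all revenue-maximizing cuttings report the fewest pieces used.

6

Build r[k] bottom-up: r[k] = max over allowed piece i of (p[i] + r[k−i]).
r[1] = 4
r[2] = 11
r[3] = 15  (first piece 1, then r[2]=11)
r[4] = 22  (first piece 2, then r[2]=11)
r[5] = 26  (first piece 1, then r[4]=22)
r[6] = 33  (first piece 2, then r[4]=22)
r[7] = 37  (first piece 1, then r[6]=33)
r[8] = 44  (first piece 2, then r[6]=33)
r[9] = 48  (first piece 1, then r[8]=44)
r[10] = 55  (first piece 2, then r[8]=44)
r[11] = 59  (first piece 1, then r[10]=55)
r[12] = 66  (first piece 2, then r[10]=55)
Maximum revenue is $66.
Now minimize piece count subject to staying optimal: for each k, pieces[k] = 1 + min over i with p[i]+r[k−i]=r[k] of pieces[k−i].
pieces[9] = 5
pieces[10] = 5
pieces[11] = 6
pieces[12] = 6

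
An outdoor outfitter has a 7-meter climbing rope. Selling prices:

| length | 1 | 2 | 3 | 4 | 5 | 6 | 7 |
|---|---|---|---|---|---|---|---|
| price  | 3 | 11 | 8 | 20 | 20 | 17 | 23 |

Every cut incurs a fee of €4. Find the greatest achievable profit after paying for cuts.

Let v[k] be the best obtainable value from length k. For each k, try every first piece i and keep the best of price[i] + v[k−i] minus the 4 cut fee when i<k.
v[1] = 3
v[2] = max(3+3-4, 11+0) = 11
v[3] = max(3+11-4, 11+3-4, 8+0) = 10
v[4] = max(3+10-4, 11+11-4, 8+3-4, 20+0) = 20
v[5] = max(3+20-4, 11+10-4, 8+11-4, 20+3-4, 20+0) = 20
v[6] = max(3+20-4, 11+20-4, 8+10-4, 20+11-4, 20+3-4, 17+0) = 27
v[7] = max(3+27-4, 11+20-4, 8+20-4, …, 17+3-4, 23+0) = 27
One optimal plan: pieces 5 + 2 (1 cut) → €31 − €4 = €27.

27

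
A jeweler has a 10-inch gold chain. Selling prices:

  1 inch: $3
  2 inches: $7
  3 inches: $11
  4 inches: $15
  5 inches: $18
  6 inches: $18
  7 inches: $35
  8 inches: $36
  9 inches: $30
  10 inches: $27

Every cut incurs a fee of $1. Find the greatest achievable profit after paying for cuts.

Build r[k] bottom-up: r[k] = max over allowed piece i of (p[i] + r[k−i]) − 1 per cut.
r[1] = 3
r[2] = max(3+3-1, 7+0) = 7
r[3] = max(3+7-1, 7+3-1, 11+0) = 11
r[4] = max(3+11-1, 7+7-1, 11+3-1, 15+0) = 15
r[5] = max(3+15-1, 7+11-1, 11+7-1, 15+3-1, 18+0) = 18
r[6] = max(3+18-1, 7+15-1, 11+11-1, 15+7-1, 18+3-1, 18+0) = 21
r[7] = max(3+21-1, 7+18-1, 11+15-1, …, 18+3-1, 35+0) = 35
r[8] = max(3+35-1, 7+21-1, 11+18-1, …, 35+3-1, 36+0) = 37
r[9] = max(3+37-1, 7+35-1, 11+21-1, …, 36+3-1, 30+0) = 41
r[10] = max(3+41-1, 7+37-1, 11+35-1, …, 30+3-1, 27+0) = 45
One optimal plan: pieces 7 + 3 (1 cut) → $46 − $1 = $45.

45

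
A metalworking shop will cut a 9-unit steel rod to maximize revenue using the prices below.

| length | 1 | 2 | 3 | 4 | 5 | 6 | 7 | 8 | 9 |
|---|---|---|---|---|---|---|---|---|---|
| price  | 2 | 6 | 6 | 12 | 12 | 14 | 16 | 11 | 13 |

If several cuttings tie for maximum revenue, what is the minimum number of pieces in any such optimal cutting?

3

Consider every possible first cut. r[k] is the best of p[i]+r[k−i] over all sellable i≤k.
r[1] = 2
r[2] = max(2+2, 6+0) = 6
r[3] = max(2+6, 6+2, 6+0) = 8
r[4] = max(2+8, 6+6, 6+2, 12+0) = 12
r[5] = max(2+12, 6+8, 6+6, 12+2, 12+0) = 14
r[6] = max(2+14, 6+12, 6+8, 12+6, 12+2, 14+0) = 18
r[7] = max(2+18, 6+14, 6+12, …, 14+2, 16+0) = 20
r[8] = max(2+20, 6+18, 6+14, …, 16+2, 11+0) = 24
r[9] = max(2+24, 6+20, 6+18, …, 11+2, 13+0) = 26
Maximum revenue is $26.
Now minimize piece count subject to staying optimal: for each k, pieces[k] = 1 + min over i with p[i]+r[k−i]=r[k] of pieces[k−i].
pieces[6] = 2
pieces[7] = 3
pieces[8] = 2
pieces[9] = 3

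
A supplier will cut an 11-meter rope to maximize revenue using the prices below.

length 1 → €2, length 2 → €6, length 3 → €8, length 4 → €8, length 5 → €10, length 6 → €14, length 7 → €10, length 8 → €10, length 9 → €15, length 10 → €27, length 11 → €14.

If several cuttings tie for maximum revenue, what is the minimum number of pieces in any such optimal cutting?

Build r[k] bottom-up: r[k] = max over allowed piece i of (p[i] + r[k−i]).
r[1] = 2
r[2] = 6
r[3] = 8  (first piece 1, then r[2]=6)
r[4] = 12  (first piece 2, then r[2]=6)
r[5] = 14  (first piece 1, then r[4]=12)
r[6] = 18  (first piece 2, then r[4]=12)
r[7] = 20  (first piece 1, then r[6]=18)
r[8] = 24  (first piece 2, then r[6]=18)
r[9] = 26  (first piece 1, then r[8]=24)
r[10] = 30  (first piece 2, then r[8]=24)
r[11] = 32  (first piece 1, then r[10]=30)
Maximum revenue is €32.
Now minimize piece count subject to staying optimal: for each k, pieces[k] = 1 + min over i with p[i]+r[k−i]=r[k] of pieces[k−i].
pieces[8] = 4
pieces[9] = 4
pieces[10] = 5
pieces[11] = 5

5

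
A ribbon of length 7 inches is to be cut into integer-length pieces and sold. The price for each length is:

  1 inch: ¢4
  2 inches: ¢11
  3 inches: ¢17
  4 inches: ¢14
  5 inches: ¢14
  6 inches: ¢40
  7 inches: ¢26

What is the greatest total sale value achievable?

44

Consider every possible first cut. r[k] is the best of p[i]+r[k−i] over all sellable i≤k.
r[1] = 4
r[2] = max(4+4, 11+0) = 11
r[3] = max(4+11, 11+4, 17+0) = 17
r[4] = max(4+17, 11+11, 17+4, 14+0) = 22
r[5] = max(4+22, 11+17, 17+11, 14+4, 14+0) = 28
r[6] = max(4+28, 11+22, 17+17, 14+11, 14+4, 40+0) = 40
r[7] = max(4+40, 11+28, 17+22, …, 40+4, 26+0) = 44
One optimal cutting: 6 + 1 → ¢40 + ¢4 = ¢44.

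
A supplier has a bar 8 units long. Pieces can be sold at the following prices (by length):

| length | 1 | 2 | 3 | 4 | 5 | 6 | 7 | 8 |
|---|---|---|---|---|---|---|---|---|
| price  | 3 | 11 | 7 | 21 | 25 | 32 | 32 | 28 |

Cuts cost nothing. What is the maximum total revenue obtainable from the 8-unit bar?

Let r[k] be the best obtainable value from length k. For each k, try every first piece i and keep the best of price[i] + r[k−i].
r[1] = 3
r[2] = max(3+3, 11+0) = 11
r[3] = max(3+11, 11+3, 7+0) = 14
r[4] = max(3+14, 11+11, 7+3, 21+0) = 22
r[5] = max(3+22, 11+14, 7+11, 21+3, 25+0) = 25
r[6] = max(3+25, 11+22, 7+14, 21+11, 25+3, 32+0) = 33
r[7] = max(3+33, 11+25, 7+22, …, 32+3, 32+0) = 36
r[8] = max(3+36, 11+33, 7+25, …, 32+3, 28+0) = 44
One optimal cutting: 2 + 2 + 2 + 2 → €11 + €11 + €11 + €11 = €44.

44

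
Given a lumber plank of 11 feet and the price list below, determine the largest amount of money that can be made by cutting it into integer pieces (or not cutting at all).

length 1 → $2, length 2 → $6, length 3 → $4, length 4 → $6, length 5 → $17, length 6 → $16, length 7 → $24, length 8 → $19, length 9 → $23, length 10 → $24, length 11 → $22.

36

Consider every possible first cut. R[k] is the best of p[i]+R[k−i] over all sellable i≤k.
R[1] = 2
R[2] = max(2+2, 6+0) = 6
R[3] = max(2+6, 6+2, 4+0) = 8
R[4] = max(2+8, 6+6, 4+2, 6+0) = 12
R[5] = max(2+12, 6+8, 4+6, 6+2, 17+0) = 17
R[6] = max(2+17, 6+12, 4+8, 6+6, 17+2, 16+0) = 19
R[7] = max(2+19, 6+17, 4+12, …, 16+2, 24+0) = 24
R[8] = max(2+24, 6+19, 4+17, …, 24+2, 19+0) = 26
R[9] = max(2+26, 6+24, 4+19, …, 19+2, 23+0) = 30
R[10] = max(2+30, 6+26, 4+24, …, 23+2, 24+0) = 34
R[11] = max(2+34, 6+30, 4+26, …, 24+2, 22+0) = 36
One optimal cutting: 5 + 5 + 1 → $17 + $17 + $2 = $36.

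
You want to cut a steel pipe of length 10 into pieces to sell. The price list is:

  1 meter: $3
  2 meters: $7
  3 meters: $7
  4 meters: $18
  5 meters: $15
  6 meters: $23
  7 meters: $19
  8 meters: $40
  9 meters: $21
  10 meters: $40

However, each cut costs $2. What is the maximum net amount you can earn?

Build v[k] bottom-up: v[k] = max over allowed piece i of (p[i] + v[k−i]) − 2 per cut.
v[1] = 3
v[2] = max(3+3-2, 7+0) = 7
v[3] = max(3+7-2, 7+3-2, 7+0) = 8
v[4] = max(3+8-2, 7+7-2, 7+3-2, 18+0) = 18
v[5] = max(3+18-2, 7+8-2, 7+7-2, 18+3-2, 15+0) = 19
v[6] = max(3+19-2, 7+18-2, 7+8-2, 18+7-2, 15+3-2, 23+0) = 23
v[7] = max(3+23-2, 7+19-2, 7+18-2, …, 23+3-2, 19+0) = 24
v[8] = max(3+24-2, 7+23-2, 7+19-2, …, 19+3-2, 40+0) = 40
v[9] = max(3+40-2, 7+24-2, 7+23-2, …, 40+3-2, 21+0) = 41
v[10] = max(3+41-2, 7+40-2, 7+24-2, …, 21+3-2, 40+0) = 45
One optimal plan: pieces 8 + 2 (1 cut) → $47 − $2 = $45.

45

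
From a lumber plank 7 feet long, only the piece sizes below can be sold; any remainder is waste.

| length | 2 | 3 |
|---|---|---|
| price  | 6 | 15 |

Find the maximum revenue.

30

Let f[k] be the best obtainable value from length k. For each k, try every first piece i and keep the best of price[i] + f[k−i].
f[1] = 0
f[2] = 6
f[3] = max(6+0, 15+0) = 15
f[4] = max(6+6, 15+0) = 15
f[5] = max(6+15, 15+6) = 21
f[6] = max(6+15, 15+15) = 30
f[7] = max(6+21, 15+15) = 30
One optimal cutting: pieces 3 + 3 with 1 foot of scrap → $30.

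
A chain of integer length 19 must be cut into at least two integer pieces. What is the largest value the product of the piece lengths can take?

Let f[k] be the best product for length k (with at least one cut). For each first piece i, the rest contributes max(k−i, f[k−i]).
Small cases: f[2]=1, f[3]=2, f[4]=4, f[5]=6, f[6]=9, f[7]=12, f[8]=18, f[9]=27, f[10]=36, f[11]=54, f[12]=81, f[13]=108.
f[14] = max(1*108, 2*81, 3*54, …, 12*2, 13*1) = 162
f[15] = max(1*162, 2*108, 3*81, …, 13*2, 14*1) = 243
f[16] = max(1*243, 2*162, 3*108, …, 14*2, 15*1) = 324
f[17] = max(1*324, 2*243, 3*162, …, 15*2, 16*1) = 486
f[18] = max(1*486, 2*324, 3*243, …, 16*2, 17*1) = 729
f[19] = max(1*729, 2*486, 3*324, …, 17*2, 18*1) = 972
One optimal split: 3 + 3 + 3 + 3 + 3 + 2 + 2; product 3*3*3*3*3*2*2 = 972.

972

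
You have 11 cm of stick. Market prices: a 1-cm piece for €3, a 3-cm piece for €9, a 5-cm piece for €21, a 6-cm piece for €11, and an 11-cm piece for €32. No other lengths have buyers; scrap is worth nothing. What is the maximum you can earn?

Build f[k] bottom-up: f[k] = max over allowed piece i of (p[i] + f[k−i]).
f[1] = 3
f[2] = 6  (first piece 1, then f[1]=3)
f[3] = 9  (first piece 1, then f[2]=6)
f[4] = 12  (first piece 1, then f[3]=9)
f[5] = 21
f[6] = 24  (first piece 1, then f[5]=21)
f[7] = 27  (first piece 1, then f[6]=24)
f[8] = 30  (first piece 1, then f[7]=27)
f[9] = 33  (first piece 1, then f[8]=30)
f[10] = 42  (first piece 5, then f[5]=21)
f[11] = 45  (first piece 1, then f[10]=42)
One optimal cutting: 5 + 5 + 1 → €45.

45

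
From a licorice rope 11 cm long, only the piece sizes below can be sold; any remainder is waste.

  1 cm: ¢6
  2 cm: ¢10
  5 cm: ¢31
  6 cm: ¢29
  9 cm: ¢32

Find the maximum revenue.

68

Build best[k] bottom-up: best[k] = max over allowed piece i of (p[i] + best[k−i]).
best[1] = 6
best[2] = max(6+6, 10+0) = 12
best[3] = max(6+12, 10+6) = 18
best[4] = max(6+18, 10+12) = 24
best[5] = max(6+24, 10+18, 31+0) = 31
best[6] = max(6+31, 10+24, 31+6, 29+0) = 37
best[7] = max(6+37, 10+31, 31+12, 29+6) = 43
best[8] = max(6+43, 10+37, 31+18, 29+12) = 49
best[9] = max(6+49, 10+43, 31+24, 29+18, 32+0) = 55
best[10] = max(6+55, 10+49, 31+31, 29+24, 32+6) = 62
best[11] = max(6+62, 10+55, 31+37, 29+31, 32+12) = 68
One optimal cutting: 5 + 5 + 1 → ¢68.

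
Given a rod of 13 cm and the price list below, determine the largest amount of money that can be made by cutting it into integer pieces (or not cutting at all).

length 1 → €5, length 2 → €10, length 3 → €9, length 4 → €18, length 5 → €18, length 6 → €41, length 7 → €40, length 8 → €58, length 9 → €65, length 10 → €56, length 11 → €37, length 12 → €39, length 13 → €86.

Build R[k] bottom-up: R[k] = max over allowed piece i of (p[i] + R[k−i]).
R[1] = 5
R[2] = max(5+5, 10+0) = 10
R[3] = max(5+10, 10+5, 9+0) = 15
R[4] = max(5+15, 10+10, 9+5, 18+0) = 20
R[5] = max(5+20, 10+15, 9+10, 18+5, 18+0) = 25
R[6] = max(5+25, 10+20, 9+15, 18+10, 18+5, 41+0) = 41
R[7] = max(5+41, 10+25, 9+20, …, 41+5, 40+0) = 46
R[8] = max(5+46, 10+41, 9+25, …, 40+5, 58+0) = 58
R[9] = max(5+58, 10+46, 9+41, …, 58+5, 65+0) = 65
R[10] = max(5+65, 10+58, 9+46, …, 65+5, 56+0) = 70
R[11] = max(5+70, 10+65, 9+58, …, 56+5, 37+0) = 75
R[12] = max(5+75, 10+70, 9+65, …, 37+5, 39+0) = 82
R[13] = max(5+82, 10+75, 9+70, …, 39+5, 86+0) = 87
One optimal cutting: 6 + 6 + 1 → €41 + €41 + €5 = €87.

87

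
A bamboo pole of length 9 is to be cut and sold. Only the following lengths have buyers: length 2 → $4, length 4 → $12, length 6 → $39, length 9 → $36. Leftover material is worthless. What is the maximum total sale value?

43

Consider every possible first cut. f[k] is the best of p[i]+f[k−i] over all sellable i≤k.
f[1] = 0
f[2] = 4
f[3] = 4
f[4] = max(4+4, 12+0) = 12
f[5] = max(4+4, 12+0) = 12
f[6] = max(4+12, 12+4, 39+0) = 39
f[7] = max(4+12, 12+4, 39+0) = 39
f[8] = max(4+39, 12+12, 39+4) = 43
f[9] = max(4+39, 12+12, 39+4, 36+0) = 43
One optimal cutting: pieces 6 + 2 with 1 foot of scrap → $43.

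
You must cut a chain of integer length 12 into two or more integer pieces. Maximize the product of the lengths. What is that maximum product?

Define g[k] = max over 1≤i<k of i · max(k−i, g[k−i]); the inner max lets the remainder stay uncut if that's better.
Small cases: g[2]=1, g[3]=2, g[4]=4, g[5]=6, g[6]=9, g[7]=12.
g[8] = max(1·12, 2·9, 3·6, …, 6·2, 7·1) = 18
g[9] = max(1·18, 2·12, 3·9, …, 7·2, 8·1) = 27
g[10] = max(1·27, 2·18, 3·12, …, 8·2, 9·1) = 36
g[11] = max(1·36, 2·27, 3·18, …, 9·2, 10·1) = 54
g[12] = max(1·54, 2·36, 3·27, …, 10·2, 11·1) = 81
One optimal split: 3 + 3 + 3 + 3; product 3·3·3·3 = 81.

81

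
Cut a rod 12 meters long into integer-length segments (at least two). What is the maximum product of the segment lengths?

81

Define P[k] = max over 1≤i<k of i · max(k−i, P[k−i]); the inner max lets the remainder stay uncut if that's better.
P[2] = 1×max(1,0) = 1×1 = 1
P[3] = 1×max(2,1) = 1×2 = 2
P[4] = 2×max(2,1) = 2×2 = 4
P[5] = 2×max(3,2) = 2×3 = 6
P[6] = 3×max(3,2) = 3×3 = 9
P[7] = 2×max(5,6) = 2×6 = 12
P[8] = 2×max(6,9) = 2×9 = 18
P[9] = 3×max(6,9) = 3×9 = 27
P[10] = 2×max(8,18) = 2×18 = 36
P[11] = 2×max(9,27) = 2×27 = 54
P[12] = 3×max(9,27) = 3×27 = 81
One optimal split: 3 + 3 + 3 + 3; product 3×3×3×3 = 81.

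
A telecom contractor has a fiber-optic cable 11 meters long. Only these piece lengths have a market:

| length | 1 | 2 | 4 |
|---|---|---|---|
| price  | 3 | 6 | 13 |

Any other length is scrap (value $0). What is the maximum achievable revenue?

Let r[k] be the best obtainable value from length k. For each k, try every first piece i and keep the best of price[i] + r[k−i].
r[1] = 3
r[2] = 6  (first piece 1, then r[1]=3)
r[3] = 9  (first piece 1, then r[2]=6)
r[4] = 13
r[5] = 16  (first piece 1, then r[4]=13)
r[6] = 19  (first piece 1, then r[5]=16)
r[7] = 22  (first piece 1, then r[6]=19)
r[8] = 26  (first piece 4, then r[4]=13)
r[9] = 29  (first piece 1, then r[8]=26)
r[10] = 32  (first piece 1, then r[9]=29)
r[11] = 35  (first piece 1, then r[10]=32)
One optimal cutting: 4 + 4 + 1 + 1 + 1 → $35.

35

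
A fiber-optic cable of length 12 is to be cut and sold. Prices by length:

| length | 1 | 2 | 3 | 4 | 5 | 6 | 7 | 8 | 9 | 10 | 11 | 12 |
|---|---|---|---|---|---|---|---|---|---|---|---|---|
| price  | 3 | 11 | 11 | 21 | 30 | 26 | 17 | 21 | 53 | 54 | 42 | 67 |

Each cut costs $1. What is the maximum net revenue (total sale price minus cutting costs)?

Build v[k] bottom-up: v[k] = max over allowed piece i of (p[i] + v[k−i]) − 1 per cut.
v[1] = 3
v[2] = 11
v[3] = 13  (first piece 1, then v[2]=11)
v[4] = 21  (first piece 2, then v[2]=11)
v[5] = 30
v[6] = 32  (first piece 1, then v[5]=30)
v[7] = 40  (first piece 2, then v[5]=30)
v[8] = 42  (first piece 1, then v[7]=40)
v[9] = 53
v[10] = 59  (first piece 5, then v[5]=30)
v[11] = 63  (first piece 2, then v[9]=53)
v[12] = 69  (first piece 2, then v[10]=59)
One optimal plan: pieces 5 + 5 + 2 (2 cuts) → $71 − $2 = $69.

69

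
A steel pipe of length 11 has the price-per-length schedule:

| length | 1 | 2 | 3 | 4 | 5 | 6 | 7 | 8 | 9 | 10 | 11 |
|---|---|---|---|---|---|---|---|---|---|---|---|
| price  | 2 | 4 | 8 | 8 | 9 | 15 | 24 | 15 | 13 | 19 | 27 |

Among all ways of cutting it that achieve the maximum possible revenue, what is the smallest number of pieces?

Let r[k] be the best obtainable value from length k. For each k, try every first piece i and keep the best of price[i] + r[k−i].
r[1] = 2
r[2] = max(2+2, 4+0) = 4
r[3] = max(2+4, 4+2, 8+0) = 8
r[4] = max(2+8, 4+4, 8+2, 8+0) = 10
r[5] = max(2+10, 4+8, 8+4, 8+2, 9+0) = 12
r[6] = max(2+12, 4+10, 8+8, 8+4, 9+2, 15+0) = 16
r[7] = max(2+16, 4+12, 8+10, …, 15+2, 24+0) = 24
r[8] = max(2+24, 4+16, 8+12, …, 24+2, 15+0) = 26
r[9] = max(2+26, 4+24, 8+16, …, 15+2, 13+0) = 28
r[10] = max(2+28, 4+26, 8+24, …, 13+2, 19+0) = 32
r[11] = max(2+32, 4+28, 8+26, …, 19+2, 27+0) = 34
Maximum revenue is $34.
Now minimize piece count subject to staying optimal: for each k, pieces[k] = 1 + min over i with p[i]+r[k−i]=r[k] of pieces[k−i].
pieces[8] = 2
pieces[9] = 2
pieces[10] = 2
pieces[11] = 3

3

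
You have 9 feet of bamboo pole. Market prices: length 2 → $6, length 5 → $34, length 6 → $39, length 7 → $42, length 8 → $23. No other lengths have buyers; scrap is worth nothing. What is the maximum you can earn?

Build r[k] bottom-up: r[k] = max over allowed piece i of (p[i] + r[k−i]).
r[1] = 0
r[2] = 6
r[3] = 6
r[4] = 12  (first piece 2, then r[2]=6)
r[5] = max(6+6, 34+0) = 34
r[6] = max(6+12, 34+0, 39+0) = 39
r[7] = max(6+34, 34+6, 39+0, 42+0) = 42
r[8] = max(6+39, 34+6, 39+6, 42+0, 23+0) = 45
r[9] = max(6+42, 34+12, 39+6, 42+6, 23+0) = 48
One optimal cutting: 7 + 2 → $48.

48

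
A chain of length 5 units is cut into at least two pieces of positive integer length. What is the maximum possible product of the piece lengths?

6

Fill prod[k] for k=2..5: at each k try every first piece i and multiply by the better of (k−i) uncut or prod[k−i].
prod[2] = 1*max(1,0) = 1*1 = 1
prod[3] = 1*max(2,1) = 1*2 = 2
prod[4] = 2*max(2,1) = 2*2 = 4
prod[5] = 2*max(3,2) = 2*3 = 6
One optimal split: 3 + 2; product 3*2 = 6.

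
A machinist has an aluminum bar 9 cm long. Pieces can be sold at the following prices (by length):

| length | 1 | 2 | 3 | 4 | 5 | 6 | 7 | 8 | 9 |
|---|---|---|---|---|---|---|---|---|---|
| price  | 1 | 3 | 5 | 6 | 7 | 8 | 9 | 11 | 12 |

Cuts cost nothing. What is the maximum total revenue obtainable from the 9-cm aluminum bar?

Let best[k] be the best obtainable value from length k. For each k, try every first piece i and keep the best of price[i] + best[k−i].
best[1] = 1
best[2] = 3
best[3] = 5
best[4] = 6  (first piece 1, then best[3]=5)
best[5] = 8  (first piece 2, then best[3]=5)
best[6] = 10  (first piece 3, then best[3]=5)
best[7] = 11  (first piece 1, then best[6]=10)
best[8] = 13  (first piece 2, then best[6]=10)
best[9] = 15  (first piece 3, then best[6]=10)
One optimal cutting: 3 + 3 + 3 → $5 + $5 + $5 = $15.

15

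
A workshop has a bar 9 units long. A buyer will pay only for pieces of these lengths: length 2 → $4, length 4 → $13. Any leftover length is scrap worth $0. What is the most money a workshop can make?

26

Let f[k] be the best obtainable value from length k. For each k, try every first piece i and keep the best of price[i] + f[k−i].
f[1] = 0
f[2] = 4
f[3] = 4
f[4] = max(4+4, 13+0) = 13
f[5] = max(4+4, 13+0) = 13
f[6] = max(4+13, 13+4) = 17
f[7] = max(4+13, 13+4) = 17
f[8] = max(4+17, 13+13) = 26
f[9] = max(4+17, 13+13) = 26
One optimal cutting: pieces 4 + 4 with 1 unit of scrap → $26.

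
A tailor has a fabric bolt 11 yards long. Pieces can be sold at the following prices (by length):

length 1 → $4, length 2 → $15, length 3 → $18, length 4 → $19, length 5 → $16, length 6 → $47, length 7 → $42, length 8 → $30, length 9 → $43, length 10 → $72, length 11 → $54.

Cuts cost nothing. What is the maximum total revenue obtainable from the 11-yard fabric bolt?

81

Let best[k] be the best obtainable value from length k. For each k, try every first piece i and keep the best of price[i] + best[k−i].
best[1] = 4
best[2] = 15
best[3] = 19  (first piece 1, then best[2]=15)
best[4] = 30  (first piece 2, then best[2]=15)
best[5] = 34  (first piece 1, then best[4]=30)
best[6] = 47
best[7] = 51  (first piece 1, then best[6]=47)
best[8] = 62  (first piece 2, then best[6]=47)
best[9] = 66  (first piece 1, then best[8]=62)
best[10] = 77  (first piece 2, then best[8]=62)
best[11] = 81  (first piece 1, then best[10]=77)
One optimal cutting: 6 + 2 + 2 + 1 → $47 + $15 + $15 + $4 = $81.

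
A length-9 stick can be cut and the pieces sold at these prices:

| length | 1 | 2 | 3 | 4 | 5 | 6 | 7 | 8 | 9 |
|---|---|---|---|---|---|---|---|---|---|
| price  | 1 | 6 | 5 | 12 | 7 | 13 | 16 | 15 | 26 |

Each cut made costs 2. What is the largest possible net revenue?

Consider every possible first cut. net[k] is the best of p[i]+net[k−i] over all sellable i≤k, charging 2 whenever i<k.
net[1] = 1
net[2] = max(1+1-2, 6+0) = 6
net[3] = max(1+6-2, 6+1-2, 5+0) = 5
net[4] = max(1+5-2, 6+6-2, 5+1-2, 12+0) = 12
net[5] = max(1+12-2, 6+5-2, 5+6-2, 12+1-2, 7+0) = 11
net[6] = max(1+11-2, 6+12-2, 5+5-2, 12+6-2, 7+1-2, 13+0) = 16
net[7] = max(1+16-2, 6+11-2, 5+12-2, …, 13+1-2, 16+0) = 16
net[8] = max(1+16-2, 6+16-2, 5+11-2, …, 16+1-2, 15+0) = 22
net[9] = max(1+22-2, 6+16-2, 5+16-2, …, 15+1-2, 26+0) = 26
Best is to make no cuts and sell whole for 26.

26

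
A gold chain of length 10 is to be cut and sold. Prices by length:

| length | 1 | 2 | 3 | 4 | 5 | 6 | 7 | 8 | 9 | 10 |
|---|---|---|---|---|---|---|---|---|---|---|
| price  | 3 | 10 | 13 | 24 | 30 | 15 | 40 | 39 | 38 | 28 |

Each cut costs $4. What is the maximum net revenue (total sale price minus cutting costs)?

56

Let v[k] be the best obtainable value from length k. For each k, try every first piece i and keep the best of price[i] + v[k−i] minus the 4 cut fee when i<k.
v[1] = 3
v[2] = max(3+3-4, 10+0) = 10
v[3] = max(3+10-4, 10+3-4, 13+0) = 13
v[4] = max(3+13-4, 10+10-4, 13+3-4, 24+0) = 24
v[5] = max(3+24-4, 10+13-4, 13+10-4, 24+3-4, 30+0) = 30
v[6] = max(3+30-4, 10+24-4, 13+13-4, 24+10-4, 30+3-4, 15+0) = 30
v[7] = max(3+30-4, 10+30-4, 13+24-4, …, 15+3-4, 40+0) = 40
v[8] = max(3+40-4, 10+30-4, 13+30-4, …, 40+3-4, 39+0) = 44
v[9] = max(3+44-4, 10+40-4, 13+30-4, …, 39+3-4, 38+0) = 50
v[10] = max(3+50-4, 10+44-4, 13+40-4, …, 38+3-4, 28+0) = 56
One optimal plan: pieces 5 + 5 (1 cut) → $60 − $4 = $56.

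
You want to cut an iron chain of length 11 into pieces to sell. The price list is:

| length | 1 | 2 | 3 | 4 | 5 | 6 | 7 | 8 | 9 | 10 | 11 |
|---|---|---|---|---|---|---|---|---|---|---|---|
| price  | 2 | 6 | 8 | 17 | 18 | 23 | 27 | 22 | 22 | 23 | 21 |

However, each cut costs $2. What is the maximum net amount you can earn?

42

Build r[k] bottom-up: r[k] = max over allowed piece i of (p[i] + r[k−i]) − 2 per cut.
r[1] = 2
r[2] = max(2+2-2, 6+0) = 6
r[3] = max(2+6-2, 6+2-2, 8+0) = 8
r[4] = max(2+8-2, 6+6-2, 8+2-2, 17+0) = 17
r[5] = max(2+17-2, 6+8-2, 8+6-2, 17+2-2, 18+0) = 18
r[6] = max(2+18-2, 6+17-2, 8+8-2, 17+6-2, 18+2-2, 23+0) = 23
r[7] = max(2+23-2, 6+18-2, 8+17-2, …, 23+2-2, 27+0) = 27
r[8] = max(2+27-2, 6+23-2, 8+18-2, …, 27+2-2, 22+0) = 32
r[9] = max(2+32-2, 6+27-2, 8+23-2, …, 22+2-2, 22+0) = 33
r[10] = max(2+33-2, 6+32-2, 8+27-2, …, 22+2-2, 23+0) = 38
r[11] = max(2+38-2, 6+33-2, 8+32-2, …, 23+2-2, 21+0) = 42
One optimal plan: pieces 7 + 4 (1 cut) → $44 − $2 = $42.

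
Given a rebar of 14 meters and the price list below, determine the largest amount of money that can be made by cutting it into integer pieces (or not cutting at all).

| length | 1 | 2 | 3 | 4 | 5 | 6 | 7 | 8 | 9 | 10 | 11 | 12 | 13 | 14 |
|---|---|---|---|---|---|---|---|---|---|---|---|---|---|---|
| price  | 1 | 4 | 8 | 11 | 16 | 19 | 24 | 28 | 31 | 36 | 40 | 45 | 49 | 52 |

Consider every possible first cut. v[k] is the best of p[i]+v[k−i] over all sellable i≤k.
v[1] = 1
v[2] = 4
v[3] = 8
v[4] = 11
v[5] = 16
v[6] = 19
v[7] = 24
v[8] = 28
v[9] = 31
v[10] = 36
v[11] = 40
v[12] = 45
v[13] = 49
v[14] = 52
Best is to sell the whole 14-meter piece uncut for ₹52.

52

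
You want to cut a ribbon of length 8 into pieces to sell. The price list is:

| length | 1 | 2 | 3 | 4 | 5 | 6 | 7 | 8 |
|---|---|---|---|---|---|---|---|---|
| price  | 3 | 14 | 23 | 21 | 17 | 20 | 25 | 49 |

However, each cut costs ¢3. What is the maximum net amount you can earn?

Consider every possible first cut. r[k] is the best of p[i]+r[k−i] over all sellable i≤k, charging 3 whenever i<k.
r[1] = 3
r[2] = 14
r[3] = 23
r[4] = 25  (first piece 2, then r[2]=14)
r[5] = 34  (first piece 2, then r[3]=23)
r[6] = 43  (first piece 3, then r[3]=23)
r[7] = 45  (first piece 2, then r[5]=34)
r[8] = 54  (first piece 2, then r[6]=43)
One optimal plan: pieces 3 + 3 + 2 (2 cuts) → ¢60 − ¢6 = ¢54.

54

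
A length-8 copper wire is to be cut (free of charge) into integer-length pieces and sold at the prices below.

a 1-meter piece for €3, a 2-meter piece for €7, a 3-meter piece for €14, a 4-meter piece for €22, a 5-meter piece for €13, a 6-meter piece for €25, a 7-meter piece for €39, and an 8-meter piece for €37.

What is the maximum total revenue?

Consider every possible first cut. best[k] is the best of p[i]+best[k−i] over all sellable i≤k.
best[1] = 3
best[2] = max(3+3, 7+0) = 7
best[3] = max(3+7, 7+3, 14+0) = 14
best[4] = max(3+14, 7+7, 14+3, 22+0) = 22
best[5] = max(3+22, 7+14, 14+7, 22+3, 13+0) = 25
best[6] = max(3+25, 7+22, 14+14, 22+7, 13+3, 25+0) = 29
best[7] = max(3+29, 7+25, 14+22, …, 25+3, 39+0) = 39
best[8] = max(3+39, 7+29, 14+25, …, 39+3, 37+0) = 44
One optimal cutting: 4 + 4 → €22 + €22 = €44.

44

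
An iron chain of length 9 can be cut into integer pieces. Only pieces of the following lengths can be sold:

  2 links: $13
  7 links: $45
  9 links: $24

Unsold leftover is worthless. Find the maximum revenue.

Let best[k] be the best obtainable value from length k. For each k, try every first piece i and keep the best of price[i] + best[k−i].
best[1] = 0
best[2] = 13
best[3] = 13
best[4] = 26  (first piece 2, then best[2]=13)
best[5] = 26
best[6] = 39  (first piece 2, then best[4]=26)
best[7] = 45
best[8] = 52  (first piece 2, then best[6]=39)
best[9] = 58  (first piece 2, then best[7]=45)
One optimal cutting: 7 + 2 → $58.

58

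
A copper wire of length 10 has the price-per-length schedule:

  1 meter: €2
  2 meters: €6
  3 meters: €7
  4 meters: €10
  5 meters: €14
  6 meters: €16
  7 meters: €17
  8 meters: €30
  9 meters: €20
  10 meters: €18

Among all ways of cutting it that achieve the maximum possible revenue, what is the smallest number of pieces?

2

Build r[k] bottom-up: r[k] = max over allowed piece i of (p[i] + r[k−i]).
r[1] = 2
r[2] = max(2+2, 6+0) = 6
r[3] = max(2+6, 6+2, 7+0) = 8
r[4] = max(2+8, 6+6, 7+2, 10+0) = 12
r[5] = max(2+12, 6+8, 7+6, 10+2, 14+0) = 14
r[6] = max(2+14, 6+12, 7+8, 10+6, 14+2, 16+0) = 18
r[7] = max(2+18, 6+14, 7+12, …, 16+2, 17+0) = 20
r[8] = max(2+20, 6+18, 7+14, …, 17+2, 30+0) = 30
r[9] = max(2+30, 6+20, 7+18, …, 30+2, 20+0) = 32
r[10] = max(2+32, 6+30, 7+20, …, 20+2, 18+0) = 36
Maximum revenue is €36.
Now minimize piece count subject to staying optimal: for each k, pieces[k] = 1 + min over i with p[i]+r[k−i]=r[k] of pieces[k−i].
pieces[7] = 2
pieces[8] = 1
pieces[9] = 2
pieces[10] = 2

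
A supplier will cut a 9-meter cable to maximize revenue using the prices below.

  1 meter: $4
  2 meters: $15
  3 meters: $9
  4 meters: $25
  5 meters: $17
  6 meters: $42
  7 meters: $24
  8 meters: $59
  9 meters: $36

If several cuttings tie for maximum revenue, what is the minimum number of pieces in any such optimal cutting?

5

Consider every possible first cut. r[k] is the best of p[i]+r[k−i] over all sellable i≤k.
r[1] = 4
r[2] = 15
r[3] = 19  (first piece 1, then r[2]=15)
r[4] = 30  (first piece 2, then r[2]=15)
r[5] = 34  (first piece 1, then r[4]=30)
r[6] = 45  (first piece 2, then r[4]=30)
r[7] = 49  (first piece 1, then r[6]=45)
r[8] = 60  (first piece 2, then r[6]=45)
r[9] = 64  (first piece 1, then r[8]=60)
Maximum revenue is $64.
Now minimize piece count subject to staying optimal: for each k, pieces[k] = 1 + min over i with p[i]+r[k−i]=r[k] of pieces[k−i].
pieces[6] = 3
pieces[7] = 4
pieces[8] = 4
pieces[9] = 5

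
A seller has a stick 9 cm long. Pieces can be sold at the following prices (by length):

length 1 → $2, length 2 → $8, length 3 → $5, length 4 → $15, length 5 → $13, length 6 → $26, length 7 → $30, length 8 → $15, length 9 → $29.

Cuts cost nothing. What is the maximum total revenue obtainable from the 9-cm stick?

Let v[k] be the best obtainable value from length k. For each k, try every first piece i and keep the best of price[i] + v[k−i].
v[1] = 2
v[2] = max(2+2, 8+0) = 8
v[3] = max(2+8, 8+2, 5+0) = 10
v[4] = max(2+10, 8+8, 5+2, 15+0) = 16
v[5] = max(2+16, 8+10, 5+8, 15+2, 13+0) = 18
v[6] = max(2+18, 8+16, 5+10, 15+8, 13+2, 26+0) = 26
v[7] = max(2+26, 8+18, 5+16, …, 26+2, 30+0) = 30
v[8] = max(2+30, 8+26, 5+18, …, 30+2, 15+0) = 34
v[9] = max(2+34, 8+30, 5+26, …, 15+2, 29+0) = 38
One optimal cutting: 7 + 2 → $30 + $8 = $38.

38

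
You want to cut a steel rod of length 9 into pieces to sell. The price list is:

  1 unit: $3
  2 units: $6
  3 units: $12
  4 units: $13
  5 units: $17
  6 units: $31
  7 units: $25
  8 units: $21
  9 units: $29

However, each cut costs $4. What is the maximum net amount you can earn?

Let r[k] be the best obtainable value from length k. For each k, try every first piece i and keep the best of price[i] + r[k−i] minus the 4 cut fee when i<k.
r[1] = 3
r[2] = max(3+3-4, 6+0) = 6
r[3] = max(3+6-4, 6+3-4, 12+0) = 12
r[4] = max(3+12-4, 6+6-4, 12+3-4, 13+0) = 13
r[5] = max(3+13-4, 6+12-4, 12+6-4, 13+3-4, 17+0) = 17
r[6] = max(3+17-4, 6+13-4, 12+12-4, 13+6-4, 17+3-4, 31+0) = 31
r[7] = max(3+31-4, 6+17-4, 12+13-4, …, 31+3-4, 25+0) = 30
r[8] = max(3+30-4, 6+31-4, 12+17-4, …, 25+3-4, 21+0) = 33
r[9] = max(3+33-4, 6+30-4, 12+31-4, …, 21+3-4, 29+0) = 39
One optimal plan: pieces 6 + 3 (1 cut) → $43 − $4 = $39.

39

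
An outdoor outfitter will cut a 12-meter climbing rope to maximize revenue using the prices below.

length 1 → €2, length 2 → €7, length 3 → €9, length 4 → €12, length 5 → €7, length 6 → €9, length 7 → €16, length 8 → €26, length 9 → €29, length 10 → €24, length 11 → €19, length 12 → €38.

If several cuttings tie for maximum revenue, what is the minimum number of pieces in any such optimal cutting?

Let r[k] be the best obtainable value from length k. For each k, try every first piece i and keep the best of price[i] + r[k−i].
r[1] = 2
r[2] = 7
r[3] = 9  (first piece 1, then r[2]=7)
r[4] = 14  (first piece 2, then r[2]=7)
r[5] = 16  (first piece 1, then r[4]=14)
r[6] = 21  (first piece 2, then r[4]=14)
r[7] = 23  (first piece 1, then r[6]=21)
r[8] = 28  (first piece 2, then r[6]=21)
r[9] = 30  (first piece 1, then r[8]=28)
r[10] = 35  (first piece 2, then r[8]=28)
r[11] = 37  (first piece 1, then r[10]=35)
r[12] = 42  (first piece 2, then r[10]=35)
Maximum revenue is €42.
Now minimize piece count subject to staying optimal: for each k, pieces[k] = 1 + min over i with p[i]+r[k−i]=r[k] of pieces[k−i].
pieces[9] = 4
pieces[10] = 5
pieces[11] = 5
pieces[12] = 6

6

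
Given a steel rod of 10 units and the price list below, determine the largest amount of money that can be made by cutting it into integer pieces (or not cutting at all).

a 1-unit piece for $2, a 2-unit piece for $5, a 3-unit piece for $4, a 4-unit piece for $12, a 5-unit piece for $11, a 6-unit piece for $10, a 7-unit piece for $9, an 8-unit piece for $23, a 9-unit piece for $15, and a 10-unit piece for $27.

29

Let v[k] be the best obtainable value from length k. For each k, try every first piece i and keep the best of price[i] + v[k−i].
v[1] = 2
v[2] = max(2+2, 5+0) = 5
v[3] = max(2+5, 5+2, 4+0) = 7
v[4] = max(2+7, 5+5, 4+2, 12+0) = 12
v[5] = max(2+12, 5+7, 4+5, 12+2, 11+0) = 14
v[6] = max(2+14, 5+12, 4+7, 12+5, 11+2, 10+0) = 17
v[7] = max(2+17, 5+14, 4+12, …, 10+2, 9+0) = 19
v[8] = max(2+19, 5+17, 4+14, …, 9+2, 23+0) = 24
v[9] = max(2+24, 5+19, 4+17, …, 23+2, 15+0) = 26
v[10] = max(2+26, 5+24, 4+19, …, 15+2, 27+0) = 29
One optimal cutting: 4 + 4 + 2 → $12 + $12 + $5 = $29.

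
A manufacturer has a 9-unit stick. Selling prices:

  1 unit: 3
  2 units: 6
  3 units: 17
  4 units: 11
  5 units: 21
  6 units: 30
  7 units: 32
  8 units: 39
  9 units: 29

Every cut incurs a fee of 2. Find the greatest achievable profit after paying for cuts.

47

Consider every possible first cut. r[k] is the best of p[i]+r[k−i] over all sellable i≤k, charging 2 whenever i<k.
r[1] = 3
r[2] = 6
r[3] = 17
r[4] = 18  (first piece 1, then r[3]=17)
r[5] = 21  (first piece 2, then r[3]=17)
r[6] = 32  (first piece 3, then r[3]=17)
r[7] = 33  (first piece 1, then r[6]=32)
r[8] = 39
r[9] = 47  (first piece 3, then r[6]=32)
One optimal plan: pieces 3 + 3 + 3 (2 cuts) → 51 − 4 = 47.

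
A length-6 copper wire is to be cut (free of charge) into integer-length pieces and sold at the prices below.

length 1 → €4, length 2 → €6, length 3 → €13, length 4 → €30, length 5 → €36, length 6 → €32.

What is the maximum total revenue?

Let R[k] be the best obtainable value from length k. For each k, try every first piece i and keep the best of price[i] + R[k−i].
R[1] = 4
R[2] = max(4+4, 6+0) = 8
R[3] = max(4+8, 6+4, 13+0) = 13
R[4] = max(4+13, 6+8, 13+4, 30+0) = 30
R[5] = max(4+30, 6+13, 13+8, 30+4, 36+0) = 36
R[6] = max(4+36, 6+30, 13+13, 30+8, 36+4, 32+0) = 40
One optimal cutting: 5 + 1 → €36 + €4 = €40.

40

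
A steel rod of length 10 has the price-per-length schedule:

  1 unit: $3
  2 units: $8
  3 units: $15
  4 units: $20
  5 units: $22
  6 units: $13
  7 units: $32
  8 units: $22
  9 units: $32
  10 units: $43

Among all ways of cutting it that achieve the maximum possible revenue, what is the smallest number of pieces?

Consider every possible first cut. r[k] is the best of p[i]+r[k−i] over all sellable i≤k.
r[1] = 3
r[2] = max(3+3, 8+0) = 8
r[3] = max(3+8, 8+3, 15+0) = 15
r[4] = max(3+15, 8+8, 15+3, 20+0) = 20
r[5] = max(3+20, 8+15, 15+8, 20+3, 22+0) = 23
r[6] = max(3+23, 8+20, 15+15, 20+8, 22+3, 13+0) = 30
r[7] = max(3+30, 8+23, 15+20, …, 13+3, 32+0) = 35
r[8] = max(3+35, 8+30, 15+23, …, 32+3, 22+0) = 40
r[9] = max(3+40, 8+35, 15+30, …, 22+3, 32+0) = 45
r[10] = max(3+45, 8+40, 15+35, …, 32+3, 43+0) = 50
Maximum revenue is $50.
Now minimize piece count subject to staying optimal: for each k, pieces[k] = 1 + min over i with p[i]+r[k−i]=r[k] of pieces[k−i].
pieces[7] = 2
pieces[8] = 2
pieces[9] = 3
pieces[10] = 3

3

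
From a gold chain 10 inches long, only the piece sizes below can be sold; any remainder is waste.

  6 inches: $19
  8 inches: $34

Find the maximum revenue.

Build best[k] bottom-up: best[k] = max over allowed piece i of (p[i] + best[k−i]).
best[1] = 0
best[2] = 0
best[3] = 0
best[4] = 0
best[5] = 0
best[6] = 19
best[7] = 19
best[8] = max(19+0, 34+0) = 34
best[9] = max(19+0, 34+0) = 34
best[10] = max(19+0, 34+0) = 34
One optimal cutting: pieces 8 with 2 inches of scrap → $34.

34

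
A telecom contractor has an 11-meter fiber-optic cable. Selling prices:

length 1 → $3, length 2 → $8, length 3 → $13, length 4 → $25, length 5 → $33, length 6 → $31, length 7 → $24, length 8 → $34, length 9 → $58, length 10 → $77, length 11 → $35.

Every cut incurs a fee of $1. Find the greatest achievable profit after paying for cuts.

Build v[k] bottom-up: v[k] = max over allowed piece i of (p[i] + v[k−i]) − 1 per cut.
v[1] = 3
v[2] = max(3+3-1, 8+0) = 8
v[3] = max(3+8-1, 8+3-1, 13+0) = 13
v[4] = max(3+13-1, 8+8-1, 13+3-1, 25+0) = 25
v[5] = max(3+25-1, 8+13-1, 13+8-1, 25+3-1, 33+0) = 33
v[6] = max(3+33-1, 8+25-1, 13+13-1, 25+8-1, 33+3-1, 31+0) = 35
v[7] = max(3+35-1, 8+33-1, 13+25-1, …, 31+3-1, 24+0) = 40
v[8] = max(3+40-1, 8+35-1, 13+33-1, …, 24+3-1, 34+0) = 49
v[9] = max(3+49-1, 8+40-1, 13+35-1, …, 34+3-1, 58+0) = 58
v[10] = max(3+58-1, 8+49-1, 13+40-1, …, 58+3-1, 77+0) = 77
v[11] = max(3+77-1, 8+58-1, 13+49-1, …, 77+3-1, 35+0) = 79
One optimal plan: pieces 10 + 1 (1 cut) → $80 − $1 = $79.

79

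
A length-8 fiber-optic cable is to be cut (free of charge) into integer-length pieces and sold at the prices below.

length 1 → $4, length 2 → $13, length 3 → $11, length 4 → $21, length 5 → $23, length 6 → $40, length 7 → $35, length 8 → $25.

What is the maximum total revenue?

Consider every possible first cut. R[k] is the best of p[i]+R[k−i] over all sellable i≤k.
R[1] = 4
R[2] = 13
R[3] = 17  (first piece 1, then R[2]=13)
R[4] = 26  (first piece 2, then R[2]=13)
R[5] = 30  (first piece 1, then R[4]=26)
R[6] = 40
R[7] = 44  (first piece 1, then R[6]=40)
R[8] = 53  (first piece 2, then R[6]=40)
One optimal cutting: 6 + 2 → $40 + $13 = $53.

53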